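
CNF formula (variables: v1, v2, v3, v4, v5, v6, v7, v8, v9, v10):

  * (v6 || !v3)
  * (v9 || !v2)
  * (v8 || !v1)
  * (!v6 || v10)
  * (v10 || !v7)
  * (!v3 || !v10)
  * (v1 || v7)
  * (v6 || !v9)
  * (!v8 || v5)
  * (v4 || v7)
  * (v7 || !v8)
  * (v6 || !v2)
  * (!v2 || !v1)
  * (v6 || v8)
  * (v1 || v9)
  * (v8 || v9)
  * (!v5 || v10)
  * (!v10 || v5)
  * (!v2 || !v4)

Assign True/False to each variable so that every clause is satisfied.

v1=F, v2=F, v3=F, v4=F, v5=T, v6=T, v7=T, v8=F, v9=T, v10=T

Pure literal: v2 appears only negated; assign v2 = False.
Pure literal: v3 appears only negated; assign v3 = False.
Branch on v1: take v1 = False.
  then v7 is forced to True.
  then v10 is forced to True.
  then v9 is forced to True.
  then v6 is forced to True.
  then v5 is forced to True.
v4, v8 are now unconstrained; take v4 = False, v8 = False.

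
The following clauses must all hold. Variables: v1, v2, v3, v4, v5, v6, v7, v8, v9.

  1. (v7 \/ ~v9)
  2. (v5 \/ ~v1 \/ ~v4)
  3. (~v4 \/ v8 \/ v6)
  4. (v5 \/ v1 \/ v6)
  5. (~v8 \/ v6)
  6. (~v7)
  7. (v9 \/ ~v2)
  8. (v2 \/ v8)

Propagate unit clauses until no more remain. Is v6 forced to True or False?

True

(~v7) is a unit clause: v7 = False.
In (v7 \/ ~v9), v7 is now false; ~v9 must hold, so v9 = False.
From (~v2 \/ v9) and v9 = False: v2 = False.
In (v8 \/ v2), v2 is now false; v8 must hold, so v8 = True.
From (~v8 \/ v6) and v8 = True: v6 = True.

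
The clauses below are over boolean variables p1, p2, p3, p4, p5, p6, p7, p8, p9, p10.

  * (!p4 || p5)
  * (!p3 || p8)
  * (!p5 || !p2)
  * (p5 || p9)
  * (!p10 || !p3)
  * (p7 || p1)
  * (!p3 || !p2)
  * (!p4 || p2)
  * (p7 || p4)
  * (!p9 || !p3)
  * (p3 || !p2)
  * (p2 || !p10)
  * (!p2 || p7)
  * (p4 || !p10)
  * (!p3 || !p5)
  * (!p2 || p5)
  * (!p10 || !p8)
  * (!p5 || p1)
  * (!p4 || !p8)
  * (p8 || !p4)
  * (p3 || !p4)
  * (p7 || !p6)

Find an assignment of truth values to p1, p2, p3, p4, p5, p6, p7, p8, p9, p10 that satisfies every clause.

p1 = F, p2 = F, p3 = F, p4 = F, p5 = F, p6 = F, p7 = T, p8 = T, p9 = T, p10 = F

Check each clause:
  1. (!p4 || p5) — !p4 is true.
  2. (!p3 || p8) — p8 is true.
  3. (!p2 || !p5) — !p5 is true.
  4. (p9 || p5) — p9 is true.
  5. (!p10 || !p3) — !p3 is true.
  6. (p7 || p1) — p7 is true.
  7. (!p3 || !p2) — !p3 is true.
  8. (!p4 || p2) — !p4 is true.
  9. (p4 || p7) — p7 is true.
  10. (!p3 || !p9) — !p3 is true.
  11. (p3 || !p2) — !p2 is true.
  12. (!p10 || p2) — !p10 is true.
  13. (p7 || !p2) — !p2 is true.
  14. (!p10 || p4) — !p10 is true.
  15. (!p3 || !p5) — !p5 is true.
  16. (p5 || !p2) — !p2 is true.
  17. (!p8 || !p10) — !p10 is true.
  18. (p1 || !p5) — !p5 is true.
  19. (!p8 || !p4) — !p4 is true.
  20. (p8 || !p4) — p8 is true.
  21. (!p4 || p3) — !p4 is true.
  22. (!p6 || p7) — !p6 is true.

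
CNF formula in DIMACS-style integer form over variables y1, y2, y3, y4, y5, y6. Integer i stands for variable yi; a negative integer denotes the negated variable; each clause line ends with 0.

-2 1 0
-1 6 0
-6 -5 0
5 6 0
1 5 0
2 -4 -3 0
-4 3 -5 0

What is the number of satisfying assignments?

Case analysis on y5 and y1:
  y5=1, y1=1: a clause becomes empty — 0.
  y5=1, y1=0: remaining (y2,y3,y4,y6) ∈ {(0,0,0,0); (0,1,0,0)} — 2.
  y5=0, y1=1: 7 of the 16 assignments to (y2,y3,y4,y6) work.
  y5=0, y1=0: a clause becomes empty — 0.
Total: 0 + 2 + 7 + 0 = 9.

9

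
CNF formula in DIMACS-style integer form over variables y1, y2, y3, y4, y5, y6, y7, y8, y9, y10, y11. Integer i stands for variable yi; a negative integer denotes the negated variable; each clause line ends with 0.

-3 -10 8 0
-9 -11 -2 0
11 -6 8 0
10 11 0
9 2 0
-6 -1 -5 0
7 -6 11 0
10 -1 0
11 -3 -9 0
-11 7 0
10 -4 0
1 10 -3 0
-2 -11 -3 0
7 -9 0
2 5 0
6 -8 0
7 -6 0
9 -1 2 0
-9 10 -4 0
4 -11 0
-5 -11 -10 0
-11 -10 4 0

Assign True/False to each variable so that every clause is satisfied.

y3 occurs only negated in the remaining clauses — set y3 = False.
Set y1 = True and propagate.
  then y10 is forced to True.
For the remaining variables, y2 = True, y4 = True, y5 = False, y6 = False, y7 = False, y8 = False, y9 = False, y11 = False works.
Every clause has at least one true literal under this assignment.
Check each clause:
  1. (¬y10 ∨ ¬y3 ∨ y8) — ¬y3 is true.
  2. (¬y11 ∨ ¬y2 ∨ ¬y9) — ¬y11 is true.
  3. (y8 ∨ ¬y6 ∨ y11) — ¬y6 is true.
  4. (y10 ∨ y11) — y10 is true.
  5. (y9 ∨ y2) — y2 is true.
  6. (¬y6 ∨ ¬y1 ∨ ¬y5) — ¬y6 is true.
  7. (y7 ∨ ¬y6 ∨ y11) — ¬y6 is true.
  8. (¬y1 ∨ y10) — y10 is true.
  9. (y11 ∨ ¬y9 ∨ ¬y3) — ¬y3 is true.
  10. (y7 ∨ ¬y11) — ¬y11 is true.
  11. (¬y4 ∨ y10) — y10 is true.
  12. (¬y3 ∨ y10 ∨ y1) — y1 is true.
  13. (¬y11 ∨ ¬y2 ∨ ¬y3) — ¬y3 is true.
  14. (¬y9 ∨ y7) — ¬y9 is true.
  15. (y5 ∨ y2) — y2 is true.
  16. (¬y8 ∨ y6) — ¬y8 is true.
  17. (y7 ∨ ¬y6) — ¬y6 is true.
  18. (y9 ∨ ¬y1 ∨ y2) — y2 is true.
  19. (y10 ∨ ¬y9 ∨ ¬y4) — y10 is true.
  20. (y4 ∨ ¬y11) — y4 is true.
  21. (¬y11 ∨ ¬y5 ∨ ¬y10) — ¬y5 is true.
  22. (y4 ∨ ¬y11 ∨ ¬y10) — y4 is true.

y1=T, y2=T, y3=F, y4=T, y5=F, y6=F, y7=F, y8=F, y9=F, y10=T, y11=F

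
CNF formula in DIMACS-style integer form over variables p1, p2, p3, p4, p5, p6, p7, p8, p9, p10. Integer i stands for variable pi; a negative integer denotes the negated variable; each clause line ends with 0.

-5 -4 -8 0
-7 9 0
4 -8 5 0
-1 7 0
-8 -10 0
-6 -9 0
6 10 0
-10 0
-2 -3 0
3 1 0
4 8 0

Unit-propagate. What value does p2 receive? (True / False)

(~p10) is a unit clause: p10 = False.
From (p10 | p6) and p10 = False: p6 = True.
From (~p9 | ~p6) and p6 = True: p9 = False.
From (p9 | ~p7) and p9 = False: p7 = False.
In (p7 | ~p1), p7 is now false; ~p1 must hold, so p1 = False.
(p1 | p3): since p1 = False, the clause reduces to (p3). p3 = True.
(~p3 | ~p2): since p3 = True, the clause reduces to (~p2). p2 = False.

False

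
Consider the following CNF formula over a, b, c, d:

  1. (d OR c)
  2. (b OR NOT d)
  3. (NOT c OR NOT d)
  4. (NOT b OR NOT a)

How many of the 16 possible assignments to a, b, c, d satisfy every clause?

4

Satisfying assignments:
  a=F b=F c=T d=F
  a=F b=T c=F d=T
  a=F b=T c=T d=F
  a=T b=F c=T d=F
Count: 4.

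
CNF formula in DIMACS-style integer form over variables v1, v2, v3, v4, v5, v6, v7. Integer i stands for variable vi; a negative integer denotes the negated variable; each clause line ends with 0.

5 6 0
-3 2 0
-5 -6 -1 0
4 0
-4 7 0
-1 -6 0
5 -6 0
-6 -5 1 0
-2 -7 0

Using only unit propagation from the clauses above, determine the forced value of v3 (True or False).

False

(v4) stands alone — v4 = True.
In (v7 || !v4), !v4 is now false; v7 must hold, so v7 = True.
(!v7 || !v2): since v7 = True, the clause reduces to (!v2). v2 = False.
In (v2 || !v3), v2 is now false; !v3 must hold, so v3 = False.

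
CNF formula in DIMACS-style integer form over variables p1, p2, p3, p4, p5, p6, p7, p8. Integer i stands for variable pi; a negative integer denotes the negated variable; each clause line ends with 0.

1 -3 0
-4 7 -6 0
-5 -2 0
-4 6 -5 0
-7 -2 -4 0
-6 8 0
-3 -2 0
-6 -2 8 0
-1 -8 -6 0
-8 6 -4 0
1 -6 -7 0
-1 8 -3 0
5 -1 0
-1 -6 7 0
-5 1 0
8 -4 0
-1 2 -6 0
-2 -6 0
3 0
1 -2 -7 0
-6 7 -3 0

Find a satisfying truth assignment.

p1 = True, p2 = False, p3 = True, p4 = False, p5 = True, p6 = False, p7 = False, p8 = True

Check each clause:
  1. (!p3 || p1) — p1 is true.
  2. (!p4 || p7 || !p6) — !p6 is true.
  3. (!p5 || !p2) — !p2 is true.
  4. (p6 || !p4 || !p5) — !p4 is true.
  5. (!p4 || !p7 || !p2) — !p7 is true.
  6. (!p6 || p8) — p8 is true.
  7. (!p3 || !p2) — !p2 is true.
  8. (!p2 || !p6 || p8) — p8 is true.
  9. (!p1 || !p6 || !p8) — !p6 is true.
  10. (p6 || !p4 || !p8) — !p4 is true.
  11. (!p6 || p1 || !p7) — p1 is true.
  12. (!p1 || p8 || !p3) — p8 is true.
  13. (!p1 || p5) — p5 is true.
  14. (!p6 || p7 || !p1) — !p6 is true.
  15. (!p5 || p1) — p1 is true.
  16. (!p4 || p8) — p8 is true.
  17. (p2 || !p1 || !p6) — !p6 is true.
  18. (!p2 || !p6) — !p6 is true.
  19. (p3) — p3 is true.
  20. (!p7 || !p2 || p1) — p1 is true.
  21. (!p3 || p7 || !p6) — !p6 is true.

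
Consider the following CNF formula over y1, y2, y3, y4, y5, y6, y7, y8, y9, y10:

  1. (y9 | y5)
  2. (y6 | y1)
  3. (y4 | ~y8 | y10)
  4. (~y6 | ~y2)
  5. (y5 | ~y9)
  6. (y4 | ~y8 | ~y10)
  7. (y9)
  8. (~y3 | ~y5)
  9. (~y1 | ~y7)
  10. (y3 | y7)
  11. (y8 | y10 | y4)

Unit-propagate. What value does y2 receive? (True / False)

(y9) stands alone — y9 = True.
(~y9 | y5): since y9 = True, the clause reduces to (y5). y5 = True.
In (~y5 | ~y3), ~y5 is now false; ~y3 must hold, so y3 = False.
In (y7 | y3), y3 is now false; y7 must hold, so y7 = True.
(~y1 | ~y7) with y7 = True leaves only ~y1, so y1 = False.
In (y1 | y6), y1 is now false; y6 must hold, so y6 = True.
In (~y6 | ~y2), ~y6 is now false; ~y2 must hold, so y2 = False.

False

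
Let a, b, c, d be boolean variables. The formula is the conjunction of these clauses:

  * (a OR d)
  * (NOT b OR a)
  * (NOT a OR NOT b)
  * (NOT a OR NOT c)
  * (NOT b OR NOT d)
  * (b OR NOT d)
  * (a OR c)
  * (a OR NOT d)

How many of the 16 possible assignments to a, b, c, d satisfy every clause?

1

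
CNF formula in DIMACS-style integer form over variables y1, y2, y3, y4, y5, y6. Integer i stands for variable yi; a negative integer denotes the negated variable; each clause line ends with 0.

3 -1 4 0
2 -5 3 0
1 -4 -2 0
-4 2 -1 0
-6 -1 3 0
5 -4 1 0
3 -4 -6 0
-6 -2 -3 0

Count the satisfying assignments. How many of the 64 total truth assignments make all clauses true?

Case analysis on y1 and y3:
  y1=1, y3=1: y5 free; 4 ways for (y2,y4,y6) × 2^1 = 8.
  y1=1, y3=0: remaining (y2,y4,y5,y6) ∈ {(1,1,0,0); (1,1,1,0)} — 2.
  y1=0, y3=1: 8 of the 16 assignments to (y2,y4,y5,y6) work.
  y1=0, y3=0: y6 free; 3 ways for (y2,y4,y5) × 2^1 = 6.
Total: 8 + 2 + 8 + 6 = 24.

24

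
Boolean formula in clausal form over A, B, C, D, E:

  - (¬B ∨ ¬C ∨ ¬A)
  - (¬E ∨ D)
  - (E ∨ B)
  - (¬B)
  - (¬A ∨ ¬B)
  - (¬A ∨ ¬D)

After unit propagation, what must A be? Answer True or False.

(¬B) stands alone — B = False.
(E ∨ B) with B = False leaves only E, so E = True.
In (¬E ∨ D), ¬E is now false; D must hold, so D = True.
(¬A ∨ ¬D): since D = True, the clause reduces to (¬A). A = False.

False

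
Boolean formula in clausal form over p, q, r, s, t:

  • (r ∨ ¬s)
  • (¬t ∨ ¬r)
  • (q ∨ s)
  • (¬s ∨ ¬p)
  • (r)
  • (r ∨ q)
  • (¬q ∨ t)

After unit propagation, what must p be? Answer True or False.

False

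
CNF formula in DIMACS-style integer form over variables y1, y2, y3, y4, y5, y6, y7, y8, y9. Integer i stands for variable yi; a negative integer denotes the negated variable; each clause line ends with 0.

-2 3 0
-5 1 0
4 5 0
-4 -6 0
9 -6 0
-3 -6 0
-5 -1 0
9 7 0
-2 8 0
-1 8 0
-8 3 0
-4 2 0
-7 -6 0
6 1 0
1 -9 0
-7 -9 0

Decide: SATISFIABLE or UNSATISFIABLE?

SATISFIABLE

Set y1 = True and propagate.
  then y5 is forced to False.
  then y4 is forced to True.
  then y6 is forced to False.
  then y8 is forced to True.
  then y3 is forced to True.
  then y2 is forced to True.
Try y7 = True.
  then y9 is forced to False.
So y1=1, y2=1, y3=1, y4=1, y5=0, y6=0, y7=1, y8=1, y9=0 is a satisfying assignment.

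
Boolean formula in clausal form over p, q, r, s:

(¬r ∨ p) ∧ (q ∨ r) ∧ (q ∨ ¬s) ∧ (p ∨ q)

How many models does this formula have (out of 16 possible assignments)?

7

Case analysis on q and p:
  q=T, p=T: remaining (r,s) ∈ {(F,F); (F,T); (T,F); (T,T)} — 4.
  q=T, p=F: remaining (r,s) ∈ {(F,F); (F,T)} — 2.
  q=F, p=T: remaining (r,s) ∈ {(T,F)} — 1.
  q=F, p=F: a clause becomes empty — 0.
Total: 4 + 2 + 1 + 0 = 7.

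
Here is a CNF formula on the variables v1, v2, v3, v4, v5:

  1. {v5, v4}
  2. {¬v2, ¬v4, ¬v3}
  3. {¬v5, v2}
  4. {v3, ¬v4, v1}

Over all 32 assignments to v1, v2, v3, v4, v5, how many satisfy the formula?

9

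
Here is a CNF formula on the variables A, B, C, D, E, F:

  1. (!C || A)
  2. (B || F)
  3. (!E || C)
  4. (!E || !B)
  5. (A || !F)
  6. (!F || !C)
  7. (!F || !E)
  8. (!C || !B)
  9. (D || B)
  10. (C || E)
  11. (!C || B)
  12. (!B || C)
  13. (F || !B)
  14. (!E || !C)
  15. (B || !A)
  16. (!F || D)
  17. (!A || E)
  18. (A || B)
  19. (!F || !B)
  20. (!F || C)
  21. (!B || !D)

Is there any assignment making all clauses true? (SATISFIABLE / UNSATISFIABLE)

B = True:
  propagation gives E=False, C=False; an empty clause results — contradiction.
B = False:
  propagation gives F=True, A=True; an empty clause results — contradiction.
Every branch closes, so no satisfying assignment exists.

UNSATISFIABLE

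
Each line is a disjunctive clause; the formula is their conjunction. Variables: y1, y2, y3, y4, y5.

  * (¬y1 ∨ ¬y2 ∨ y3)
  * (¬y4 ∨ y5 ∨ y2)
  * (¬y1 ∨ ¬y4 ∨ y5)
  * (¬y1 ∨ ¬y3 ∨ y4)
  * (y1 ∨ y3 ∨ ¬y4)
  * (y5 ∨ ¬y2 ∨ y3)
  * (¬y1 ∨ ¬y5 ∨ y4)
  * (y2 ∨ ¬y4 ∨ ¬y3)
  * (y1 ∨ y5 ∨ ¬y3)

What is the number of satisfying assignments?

9

Split on y1, then y3.
  y1=1, y3=1: remaining (y2,y4,y5) ∈ {(1,1,1)} — 1.
  y1=1, y3=0: remaining (y2,y4,y5) ∈ {(0,0,0); (0,1,1)} — 2.
  y1=0, y3=1: remaining (y2,y4,y5) ∈ {(0,0,1); (1,0,1); (1,1,1)} — 3.
  y1=0, y3=0: remaining (y2,y4,y5) ∈ {(0,0,0); (0,0,1); (1,0,1)} — 3.
Total: 1 + 2 + 3 + 3 = 9.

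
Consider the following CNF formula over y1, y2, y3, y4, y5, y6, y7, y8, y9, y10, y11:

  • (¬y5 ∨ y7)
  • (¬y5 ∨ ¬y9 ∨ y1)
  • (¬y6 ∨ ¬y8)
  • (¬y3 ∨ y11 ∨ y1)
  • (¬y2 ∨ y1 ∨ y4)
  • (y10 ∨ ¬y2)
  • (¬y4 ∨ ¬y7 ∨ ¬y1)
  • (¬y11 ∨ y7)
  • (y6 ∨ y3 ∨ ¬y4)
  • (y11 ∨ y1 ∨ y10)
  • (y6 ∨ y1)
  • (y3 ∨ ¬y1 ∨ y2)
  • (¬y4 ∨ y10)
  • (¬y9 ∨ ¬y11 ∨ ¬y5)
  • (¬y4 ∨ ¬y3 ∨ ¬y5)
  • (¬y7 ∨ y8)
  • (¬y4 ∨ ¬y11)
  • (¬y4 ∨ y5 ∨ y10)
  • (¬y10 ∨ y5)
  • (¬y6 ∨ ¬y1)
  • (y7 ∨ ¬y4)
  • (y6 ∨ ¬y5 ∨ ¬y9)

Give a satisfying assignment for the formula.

Branch on y1: take y1 = True.
  then y6 is forced to False.
Try y2 = False.
  then y3 is forced to True.
Set y4 = False and propagate.
For the remaining variables, y5 = False, y7 = True, y8 = True, y9 = True, y10 = False, y11 = True works.

y1=T, y2=F, y3=T, y4=F, y5=F, y6=F, y7=T, y8=T, y9=T, y10=F, y11=T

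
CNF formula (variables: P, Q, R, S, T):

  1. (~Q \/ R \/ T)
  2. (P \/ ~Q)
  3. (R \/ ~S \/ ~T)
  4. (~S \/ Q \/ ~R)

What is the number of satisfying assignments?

15

Split on Q, then R.
  Q=1, R=1: remaining (P,S,T) ∈ {(1,0,0); (1,0,1); (1,1,0); (1,1,1)} — 4.
  Q=1, R=0: remaining (P,S,T) ∈ {(1,0,1)} — 1.
  Q=0, R=1: remaining (P,S,T) ∈ {(0,0,0); (0,0,1); (1,0,0); (1,0,1)} — 4.
  Q=0, R=0: P free; 3 ways for (S,T) × 2^1 = 6.
Total: 4 + 1 + 4 + 6 = 15.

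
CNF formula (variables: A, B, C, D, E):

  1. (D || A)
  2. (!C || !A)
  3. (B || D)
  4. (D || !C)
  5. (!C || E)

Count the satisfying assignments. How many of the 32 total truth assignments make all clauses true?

12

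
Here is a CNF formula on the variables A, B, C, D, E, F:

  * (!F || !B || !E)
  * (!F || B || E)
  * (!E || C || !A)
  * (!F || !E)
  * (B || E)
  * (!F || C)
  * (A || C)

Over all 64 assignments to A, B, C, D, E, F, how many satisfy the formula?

Split on E, then F.
  E=1, F=1: a clause becomes empty — 0.
  E=1, F=0: forces C=1; A, B, D free → 2^3 = 8.
  E=0, F=1: remaining (A,B,C,D) ∈ {(0,1,1,0); (0,1,1,1); (1,1,1,0); (1,1,1,1)} — 4.
  E=0, F=0: D free; 3 ways for (A,B,C) × 2^1 = 6.
Total: 0 + 8 + 4 + 6 = 18.

18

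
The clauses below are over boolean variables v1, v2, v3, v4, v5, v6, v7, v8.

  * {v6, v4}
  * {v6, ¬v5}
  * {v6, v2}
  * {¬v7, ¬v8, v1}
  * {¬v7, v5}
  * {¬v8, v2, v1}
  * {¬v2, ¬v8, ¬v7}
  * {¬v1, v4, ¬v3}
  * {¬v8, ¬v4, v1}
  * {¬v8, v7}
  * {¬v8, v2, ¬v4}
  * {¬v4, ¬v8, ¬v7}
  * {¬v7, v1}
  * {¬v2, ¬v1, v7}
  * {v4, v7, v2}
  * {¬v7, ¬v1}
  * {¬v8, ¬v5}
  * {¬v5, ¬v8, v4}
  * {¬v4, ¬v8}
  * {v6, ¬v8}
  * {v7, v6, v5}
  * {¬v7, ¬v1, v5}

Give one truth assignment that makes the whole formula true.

Pure literal: v6 appears only positively; assign v6 = True.
Pure literal: v8 appears only negated; assign v8 = False.
Try v1 = False.
  then v7 is forced to False.
Set v2 = True and propagate.
v3, v4, v5 are now unconstrained; take v3 = True, v4 = False, v5 = False.
Every clause has at least one true literal under this assignment.

v1 = F, v2 = T, v3 = T, v4 = F, v5 = F, v6 = T, v7 = F, v8 = F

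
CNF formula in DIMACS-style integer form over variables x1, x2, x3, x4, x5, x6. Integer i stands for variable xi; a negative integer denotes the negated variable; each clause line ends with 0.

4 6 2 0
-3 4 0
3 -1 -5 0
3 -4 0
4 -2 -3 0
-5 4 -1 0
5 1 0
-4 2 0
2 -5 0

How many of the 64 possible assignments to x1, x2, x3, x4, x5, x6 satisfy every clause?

11

Split on x4, then x2.
  x4=1, x2=1: x6 free; 3 ways for (x1,x3,x5) × 2^1 = 6.
  x4=1, x2=0: a clause becomes empty — 0.
  x4=0, x2=1: remaining (x1,x3,x5,x6) ∈ {(0,0,1,0); (0,0,1,1); (1,0,0,0); (1,0,0,1)} — 4.
  x4=0, x2=0: remaining (x1,x3,x5,x6) ∈ {(1,0,0,1)} — 1.
Total: 6 + 0 + 4 + 1 = 11.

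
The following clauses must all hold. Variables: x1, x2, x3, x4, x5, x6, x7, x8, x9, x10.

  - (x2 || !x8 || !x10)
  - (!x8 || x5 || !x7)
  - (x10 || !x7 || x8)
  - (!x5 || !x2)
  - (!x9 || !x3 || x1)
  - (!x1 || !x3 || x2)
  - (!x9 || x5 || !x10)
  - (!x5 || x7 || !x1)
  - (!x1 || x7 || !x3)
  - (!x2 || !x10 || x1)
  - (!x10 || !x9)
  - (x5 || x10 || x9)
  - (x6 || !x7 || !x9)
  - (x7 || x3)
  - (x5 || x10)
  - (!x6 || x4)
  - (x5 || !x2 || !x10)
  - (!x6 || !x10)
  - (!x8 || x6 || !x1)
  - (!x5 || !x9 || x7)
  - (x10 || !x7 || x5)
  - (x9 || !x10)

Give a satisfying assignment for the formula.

x1=F, x2=F, x3=T, x4=F, x5=T, x6=F, x7=T, x8=T, x9=F, x10=F

Check each clause:
  1. (x2 || !x8 || !x10) — !x10 is true.
  2. (!x8 || !x7 || x5) — x5 is true.
  3. (!x7 || x10 || x8) — x8 is true.
  4. (!x2 || !x5) — !x2 is true.
  5. (x1 || !x3 || !x9) — !x9 is true.
  6. (!x3 || !x1 || x2) — !x1 is true.
  7. (!x10 || x5 || !x9) — x5 is true.
  8. (!x5 || x7 || !x1) — !x1 is true.
  9. (x7 || !x3 || !x1) — !x1 is true.
  10. (!x2 || !x10 || x1) — !x10 is true.
  11. (!x9 || !x10) — !x10 is true.
  12. (x5 || x9 || x10) — x5 is true.
  13. (!x9 || x6 || !x7) — !x9 is true.
  14. (x3 || x7) — x3 is true.
  15. (x10 || x5) — x5 is true.
  16. (x4 || !x6) — !x6 is true.
  17. (x5 || !x10 || !x2) — x5 is true.
  18. (!x6 || !x10) — !x6 is true.
  19. (!x1 || !x8 || x6) — !x1 is true.
  20. (x7 || !x9 || !x5) — !x9 is true.
  21. (x10 || !x7 || x5) — x5 is true.
  22. (!x10 || x9) — !x10 is true.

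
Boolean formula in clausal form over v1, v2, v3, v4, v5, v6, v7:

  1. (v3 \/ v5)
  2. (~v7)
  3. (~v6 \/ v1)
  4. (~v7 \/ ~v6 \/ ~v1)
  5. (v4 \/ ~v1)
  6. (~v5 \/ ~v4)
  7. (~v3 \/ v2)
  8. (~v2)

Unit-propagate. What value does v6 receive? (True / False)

Unit clause (~v7) sets v7 = False.
(~v2) is a unit clause: v2 = False.
(~v3 \/ v2) with v2 = False leaves only ~v3, so v3 = False.
In (v5 \/ v3), v3 is now false; v5 must hold, so v5 = True.
(~v5 \/ ~v4) with v5 = True leaves only ~v4, so v4 = False.
From (~v1 \/ v4) and v4 = False: v1 = False.
In (v1 \/ ~v6), v1 is now false; ~v6 must hold, so v6 = False.

False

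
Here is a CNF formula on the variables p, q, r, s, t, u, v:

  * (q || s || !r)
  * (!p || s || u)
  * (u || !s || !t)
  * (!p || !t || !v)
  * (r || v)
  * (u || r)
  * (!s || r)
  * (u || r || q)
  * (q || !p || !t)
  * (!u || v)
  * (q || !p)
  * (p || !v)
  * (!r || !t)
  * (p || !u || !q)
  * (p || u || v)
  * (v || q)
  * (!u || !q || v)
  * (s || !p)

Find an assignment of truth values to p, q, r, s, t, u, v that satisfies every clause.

p = T  q = T  r = T  s = T  t = F  u = F  v = F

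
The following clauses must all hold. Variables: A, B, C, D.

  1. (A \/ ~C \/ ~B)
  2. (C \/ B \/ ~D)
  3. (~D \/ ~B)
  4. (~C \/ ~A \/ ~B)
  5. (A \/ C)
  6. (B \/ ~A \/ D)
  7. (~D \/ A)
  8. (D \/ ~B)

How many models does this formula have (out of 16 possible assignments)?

2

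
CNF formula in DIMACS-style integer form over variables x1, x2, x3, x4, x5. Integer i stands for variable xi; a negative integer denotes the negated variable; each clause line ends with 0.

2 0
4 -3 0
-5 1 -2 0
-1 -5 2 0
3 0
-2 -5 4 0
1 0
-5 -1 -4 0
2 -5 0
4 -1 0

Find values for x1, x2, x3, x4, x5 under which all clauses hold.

x1 = True, x2 = True, x3 = True, x4 = True, x5 = False

Check each clause:
  1. (x2) — x2 is true.
  2. (!x3 || x4) — x4 is true.
  3. (!x2 || !x5 || x1) — x1 is true.
  4. (!x1 || x2 || !x5) — x2 is true.
  5. (x3) — x3 is true.
  6. (!x5 || x4 || !x2) — !x5 is true.
  7. (x1) — x1 is true.
  8. (!x5 || !x4 || !x1) — !x5 is true.
  9. (!x5 || x2) — x2 is true.
  10. (x4 || !x1) — x4 is true.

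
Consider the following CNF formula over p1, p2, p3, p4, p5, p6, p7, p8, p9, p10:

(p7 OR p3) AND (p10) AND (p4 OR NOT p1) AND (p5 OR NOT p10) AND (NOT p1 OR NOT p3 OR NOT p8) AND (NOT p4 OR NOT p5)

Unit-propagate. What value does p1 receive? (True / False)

False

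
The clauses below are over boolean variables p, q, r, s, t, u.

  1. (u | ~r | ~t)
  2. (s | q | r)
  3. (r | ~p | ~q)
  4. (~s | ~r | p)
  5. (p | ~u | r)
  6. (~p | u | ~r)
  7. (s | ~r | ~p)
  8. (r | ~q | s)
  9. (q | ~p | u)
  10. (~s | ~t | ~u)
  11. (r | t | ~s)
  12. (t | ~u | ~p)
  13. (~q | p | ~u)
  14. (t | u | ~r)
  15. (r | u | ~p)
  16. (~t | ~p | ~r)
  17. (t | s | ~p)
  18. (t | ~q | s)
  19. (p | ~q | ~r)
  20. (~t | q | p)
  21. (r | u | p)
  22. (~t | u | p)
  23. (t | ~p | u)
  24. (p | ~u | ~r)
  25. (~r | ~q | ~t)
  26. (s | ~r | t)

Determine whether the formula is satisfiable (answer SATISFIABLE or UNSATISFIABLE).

UNSATISFIABLE

p = True:
  r = True:
    propagation gives u=True, s=True, t=False; an empty clause results — contradiction.
  r = False:
    propagation gives q=False, s=True, u=True, t=False; an empty clause results — contradiction.
p = False:
  r = True:
    propagation gives s=False, q=False, t=False; an empty clause results — contradiction.
  r = False:
    propagation gives u=False; an empty clause results — contradiction.
Every branch closes, so no satisfying assignment exists.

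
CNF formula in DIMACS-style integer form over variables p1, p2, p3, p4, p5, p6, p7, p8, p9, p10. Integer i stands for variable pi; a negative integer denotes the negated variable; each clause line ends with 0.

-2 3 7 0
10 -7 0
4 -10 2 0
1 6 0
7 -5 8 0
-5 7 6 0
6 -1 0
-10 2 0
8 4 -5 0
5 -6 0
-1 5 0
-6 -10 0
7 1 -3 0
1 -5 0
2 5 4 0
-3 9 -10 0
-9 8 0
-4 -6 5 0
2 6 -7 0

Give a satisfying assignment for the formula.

p8 occurs only positively in the remaining clauses — set p8 = True.
Branch on p1: take p1 = True.
  then p6 is forced to True.
  then p5 is forced to True.
  then p10 is forced to False.
  then p7 is forced to False.
For the remaining variables, p2 = True, p3 = True, p4 = False, p9 = False works.
Every clause has at least one true literal under this assignment.

p1=True, p2=True, p3=True, p4=False, p5=True, p6=True, p7=False, p8=True, p9=False, p10=False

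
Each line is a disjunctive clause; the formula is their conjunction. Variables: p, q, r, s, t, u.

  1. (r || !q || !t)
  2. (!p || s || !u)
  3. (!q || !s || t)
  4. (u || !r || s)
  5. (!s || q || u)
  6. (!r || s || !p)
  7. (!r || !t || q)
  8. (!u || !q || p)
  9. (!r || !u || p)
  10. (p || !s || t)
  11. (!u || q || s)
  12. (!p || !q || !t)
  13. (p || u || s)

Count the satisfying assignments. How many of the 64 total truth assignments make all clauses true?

Case analysis on s and p:
  s=1, p=1: remaining (q,r,t,u) ∈ {(0,0,0,1); (0,0,1,1); (0,1,0,1)} — 3.
  s=1, p=0: remaining (q,r,t,u) ∈ {(0,0,1,1); (1,1,1,0)} — 2.
  s=0, p=1: remaining (q,r,t,u) ∈ {(0,0,0,0); (0,0,1,0); (1,0,0,0)} — 3.
  s=0, p=0: a clause becomes empty — 0.
Total: 3 + 2 + 3 + 0 = 8.

8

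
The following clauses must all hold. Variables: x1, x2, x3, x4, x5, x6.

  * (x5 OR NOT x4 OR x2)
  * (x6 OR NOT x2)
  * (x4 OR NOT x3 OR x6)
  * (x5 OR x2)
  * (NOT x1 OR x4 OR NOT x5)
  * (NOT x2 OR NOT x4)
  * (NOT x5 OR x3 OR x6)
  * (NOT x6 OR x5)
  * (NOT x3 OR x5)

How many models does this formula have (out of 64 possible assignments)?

10

Split on x5, then x2.
  x5=T, x2=T: remaining (x1,x3,x4,x6) ∈ {(F,F,F,T); (F,T,F,T)} — 2.
  x5=T, x2=F: 8 of the 16 assignments to (x1,x3,x4,x6) work.
  x5=F, x2=T: a clause becomes empty — 0.
  x5=F, x2=F: a clause becomes empty — 0.
Total: 2 + 8 + 0 + 0 = 10.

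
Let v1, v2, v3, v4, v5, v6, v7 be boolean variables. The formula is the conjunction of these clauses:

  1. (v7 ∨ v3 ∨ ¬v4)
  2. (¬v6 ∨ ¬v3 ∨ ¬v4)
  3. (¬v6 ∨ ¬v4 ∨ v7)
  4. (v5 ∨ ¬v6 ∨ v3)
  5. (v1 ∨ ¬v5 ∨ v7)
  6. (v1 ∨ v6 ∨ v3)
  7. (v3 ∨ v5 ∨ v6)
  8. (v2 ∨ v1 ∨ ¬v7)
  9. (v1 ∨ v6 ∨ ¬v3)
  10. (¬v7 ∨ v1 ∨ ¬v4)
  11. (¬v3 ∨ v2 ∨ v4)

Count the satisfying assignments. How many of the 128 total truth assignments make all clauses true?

Split on v3, then v6.
  v3=T, v6=T: 7 of the 32 assignments to (v1,v2,v4,v5,v7) work.
  v3=T, v6=F: v5, v7 free; 3 ways for (v1,v2,v4) × 2^2 = 12.
  v3=F, v6=T: 7 of the 32 assignments to (v1,v2,v4,v5,v7) work.
  v3=F, v6=F: v2 free; 3 ways for (v1,v4,v5,v7) × 2^1 = 6.
Total: 7 + 12 + 7 + 6 = 32.

32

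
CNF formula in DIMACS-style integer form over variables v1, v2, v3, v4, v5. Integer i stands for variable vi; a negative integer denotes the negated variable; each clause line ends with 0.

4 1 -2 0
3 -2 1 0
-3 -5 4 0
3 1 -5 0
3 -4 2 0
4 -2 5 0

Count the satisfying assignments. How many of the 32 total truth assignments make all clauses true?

16

Split on v2, then v3.
  v2=1, v3=1: remaining (v1,v4,v5) ∈ {(0,1,0); (0,1,1); (1,1,0); (1,1,1)} — 4.
  v2=1, v3=0: remaining (v1,v4,v5) ∈ {(1,0,1); (1,1,0); (1,1,1)} — 3.
  v2=0, v3=1: v1 free; 3 ways for (v4,v5) × 2^1 = 6.
  v2=0, v3=0: remaining (v1,v4,v5) ∈ {(0,0,0); (1,0,0); (1,0,1)} — 3.
Total: 4 + 3 + 6 + 3 = 16.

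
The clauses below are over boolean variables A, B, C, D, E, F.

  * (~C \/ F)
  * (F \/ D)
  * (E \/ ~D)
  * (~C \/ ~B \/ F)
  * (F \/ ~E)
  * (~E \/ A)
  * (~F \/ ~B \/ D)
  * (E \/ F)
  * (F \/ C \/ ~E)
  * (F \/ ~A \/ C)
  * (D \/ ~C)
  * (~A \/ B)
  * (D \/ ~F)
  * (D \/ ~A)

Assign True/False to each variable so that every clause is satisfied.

Branch on A: take A = True.
  then B is forced to True.
  then D is forced to True.
  then E is forced to True.
  then F is forced to True.
C is now unconstrained; take C = False.
Every clause has at least one true literal under this assignment.

A=T, B=T, C=F, D=T, E=T, F=T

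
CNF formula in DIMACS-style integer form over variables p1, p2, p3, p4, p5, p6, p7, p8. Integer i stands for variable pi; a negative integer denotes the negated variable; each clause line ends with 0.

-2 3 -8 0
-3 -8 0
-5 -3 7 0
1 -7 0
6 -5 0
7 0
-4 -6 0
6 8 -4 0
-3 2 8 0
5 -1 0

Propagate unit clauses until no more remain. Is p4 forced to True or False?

Unit clause (p7) sets p7 = True.
In (~p7 | p1), ~p7 is now false; p1 must hold, so p1 = True.
(p5 | ~p1): since p1 = True, the clause reduces to (p5). p5 = True.
(p6 | ~p5) with p5 = True leaves only p6, so p6 = True.
(~p4 | ~p6): since p6 = True, the clause reduces to (~p4). p4 = False.

False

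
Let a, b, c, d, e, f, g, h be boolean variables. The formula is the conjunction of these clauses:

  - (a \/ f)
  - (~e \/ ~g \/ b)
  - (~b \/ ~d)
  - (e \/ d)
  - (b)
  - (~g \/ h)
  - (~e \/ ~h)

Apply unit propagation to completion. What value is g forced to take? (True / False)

False

(b) is a unit clause: b = True.
(~d \/ ~b): since b = True, the clause reduces to (~d). d = False.
(d \/ e) with d = False leaves only e, so e = True.
In (~e \/ ~h), ~e is now false; ~h must hold, so h = False.
In (h \/ ~g), h is now false; ~g must hold, so g = False.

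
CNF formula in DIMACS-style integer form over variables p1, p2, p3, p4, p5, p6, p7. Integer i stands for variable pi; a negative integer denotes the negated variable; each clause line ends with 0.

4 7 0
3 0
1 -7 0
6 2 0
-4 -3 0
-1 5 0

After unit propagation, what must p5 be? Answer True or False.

True

Unit clause (p3) sets p3 = True.
In (NOT p4 OR NOT p3), NOT p3 is now false; NOT p4 must hold, so p4 = False.
(p7 OR p4) with p4 = False leaves only p7, so p7 = True.
In (p1 OR NOT p7), NOT p7 is now false; p1 must hold, so p1 = True.
From (NOT p1 OR p5) and p1 = True: p5 = True.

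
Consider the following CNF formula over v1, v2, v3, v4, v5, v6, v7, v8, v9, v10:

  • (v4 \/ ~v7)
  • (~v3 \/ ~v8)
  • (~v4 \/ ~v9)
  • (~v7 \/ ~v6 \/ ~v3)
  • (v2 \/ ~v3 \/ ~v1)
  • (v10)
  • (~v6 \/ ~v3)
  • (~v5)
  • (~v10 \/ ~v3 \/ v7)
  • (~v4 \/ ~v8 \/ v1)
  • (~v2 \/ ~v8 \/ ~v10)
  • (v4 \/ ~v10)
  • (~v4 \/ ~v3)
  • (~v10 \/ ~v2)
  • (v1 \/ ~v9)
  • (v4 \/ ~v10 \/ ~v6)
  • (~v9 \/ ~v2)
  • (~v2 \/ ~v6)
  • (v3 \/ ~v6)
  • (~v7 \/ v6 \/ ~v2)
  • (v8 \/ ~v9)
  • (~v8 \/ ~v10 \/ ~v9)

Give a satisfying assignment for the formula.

v1 = True, v2 = False, v3 = False, v4 = True, v5 = False, v6 = False, v7 = False, v8 = True, v9 = False, v10 = True

(v10) is a unit clause, so v10 = True.
Unit propagation: (~v5) forces v5 = False.
The clause (v4) is unit: v4 must be True.
The clause (~v9) is unit: v9 must be False.
(~v3) is a unit clause, so v3 = False.
Unit propagation: (~v2) forces v2 = False.
The clause (~v6) is unit: v6 must be False.
v1 occurs only positively in the remaining clauses — set v1 = True.
v7, v8 are now unconstrained; take v7 = False, v8 = True.
Check each clause:
  1. (v4 \/ ~v7) — ~v7 is true.
  2. (~v3 \/ ~v8) — ~v3 is true.
  3. (~v9 \/ ~v4) — ~v9 is true.
  4. (~v7 \/ ~v3 \/ ~v6) — ~v7 is true.
  5. (v2 \/ ~v3 \/ ~v1) — ~v3 is true.
  6. (v10) — v10 is true.
  7. (~v3 \/ ~v6) — ~v6 is true.
  8. (~v5) — ~v5 is true.
  9. (v7 \/ ~v10 \/ ~v3) — ~v3 is true.
  10. (~v8 \/ v1 \/ ~v4) — v1 is true.
  11. (~v8 \/ ~v10 \/ ~v2) — ~v2 is true.
  12. (v4 \/ ~v10) — v4 is true.
  13. (~v4 \/ ~v3) — ~v3 is true.
  14. (~v10 \/ ~v2) — ~v2 is true.
  15. (v1 \/ ~v9) — v1 is true.
  16. (~v6 \/ ~v10 \/ v4) — ~v6 is true.
  17. (~v2 \/ ~v9) — ~v2 is true.
  18. (~v6 \/ ~v2) — ~v6 is true.
  19. (v3 \/ ~v6) — ~v6 is true.
  20. (v6 \/ ~v2 \/ ~v7) — ~v7 is true.
  21. (~v9 \/ v8) — v8 is true.
  22. (~v9 \/ ~v8 \/ ~v10) — ~v9 is true.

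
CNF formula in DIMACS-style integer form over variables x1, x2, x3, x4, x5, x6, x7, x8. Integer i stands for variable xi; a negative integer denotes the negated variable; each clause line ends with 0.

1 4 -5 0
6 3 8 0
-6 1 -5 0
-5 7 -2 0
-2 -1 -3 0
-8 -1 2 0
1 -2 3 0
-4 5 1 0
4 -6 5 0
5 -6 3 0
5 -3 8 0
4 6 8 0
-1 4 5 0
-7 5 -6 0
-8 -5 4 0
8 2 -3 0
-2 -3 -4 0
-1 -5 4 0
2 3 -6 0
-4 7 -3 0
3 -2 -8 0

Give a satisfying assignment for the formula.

Try x1 = True.
Set x2 = True and propagate.
  then x3 is forced to False.
  then x8 is forced to False.
  then x6 is forced to True.
  then x5 is forced to True.
  then x7 is forced to True.
  then x4 is forced to True.

x1=True, x2=True, x3=False, x4=True, x5=True, x6=True, x7=True, x8=False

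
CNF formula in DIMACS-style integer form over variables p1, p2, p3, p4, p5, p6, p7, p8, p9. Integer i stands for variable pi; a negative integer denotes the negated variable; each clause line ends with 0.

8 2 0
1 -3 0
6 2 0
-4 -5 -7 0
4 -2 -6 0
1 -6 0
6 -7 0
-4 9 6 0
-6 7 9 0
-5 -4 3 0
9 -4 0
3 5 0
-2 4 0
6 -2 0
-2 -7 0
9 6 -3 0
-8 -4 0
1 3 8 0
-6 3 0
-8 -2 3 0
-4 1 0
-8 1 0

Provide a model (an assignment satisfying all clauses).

p1 = T, p2 = F, p3 = T, p4 = F, p5 = F, p6 = T, p7 = T, p8 = T, p9 = T

p1 occurs only positively in the remaining clauses — set p1 = True.
Pure literal: p9 appears only positively; assign p9 = True.
Set p2 = False and propagate.
  then p8 is forced to True.
  then p6 is forced to True.
  then p4 is forced to False.
  then p3 is forced to True.
p5, p7 are now unconstrained; take p5 = False, p7 = True.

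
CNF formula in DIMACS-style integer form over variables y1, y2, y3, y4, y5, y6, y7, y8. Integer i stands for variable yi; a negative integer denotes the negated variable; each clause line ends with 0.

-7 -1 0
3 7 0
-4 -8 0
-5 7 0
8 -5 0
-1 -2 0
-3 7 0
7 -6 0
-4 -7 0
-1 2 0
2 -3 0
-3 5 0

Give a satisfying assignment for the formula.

y1=F, y2=F, y3=F, y4=F, y5=T, y6=T, y7=T, y8=T

y1 occurs only negated in the remaining clauses — set y1 = False.
y4 occurs only negated in the remaining clauses — set y4 = False.
Try y2 = False.
  then y3 is forced to False.
  then y7 is forced to True.
Set y5 = True and propagate.
  then y8 is forced to True.
y6 is now unconstrained; take y6 = True.
Check each clause:
  1. {¬y7, ¬y1} — ¬y1 is true.
  2. {y7, y3} — y7 is true.
  3. {¬y8, ¬y4} — ¬y4 is true.
  4. {y7, ¬y5} — y7 is true.
  5. {y8, ¬y5} — y8 is true.
  6. {¬y2, ¬y1} — ¬y2 is true.
  7. {¬y3, y7} — ¬y3 is true.
  8. {¬y6, y7} — y7 is true.
  9. {¬y7, ¬y4} — ¬y4 is true.
  10. {¬y1, y2} — ¬y1 is true.
  11. {¬y3, y2} — ¬y3 is true.
  12. {y5, ¬y3} — y5 is true.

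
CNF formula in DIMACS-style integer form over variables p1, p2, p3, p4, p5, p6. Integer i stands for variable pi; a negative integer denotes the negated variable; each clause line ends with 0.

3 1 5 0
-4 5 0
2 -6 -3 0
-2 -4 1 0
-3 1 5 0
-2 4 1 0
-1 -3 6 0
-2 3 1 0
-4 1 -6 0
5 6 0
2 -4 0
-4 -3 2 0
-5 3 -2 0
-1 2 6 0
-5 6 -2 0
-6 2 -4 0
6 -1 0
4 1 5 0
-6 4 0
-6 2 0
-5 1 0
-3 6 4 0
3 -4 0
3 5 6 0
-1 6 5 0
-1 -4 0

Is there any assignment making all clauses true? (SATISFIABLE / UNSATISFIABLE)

p1 = True:
  propagation gives p6=True, p4=True; an empty clause results — contradiction.
p1 = False:
  propagation gives p5=False, p3=True; an empty clause results — contradiction.
Every branch closes, so no satisfying assignment exists.

UNSATISFIABLE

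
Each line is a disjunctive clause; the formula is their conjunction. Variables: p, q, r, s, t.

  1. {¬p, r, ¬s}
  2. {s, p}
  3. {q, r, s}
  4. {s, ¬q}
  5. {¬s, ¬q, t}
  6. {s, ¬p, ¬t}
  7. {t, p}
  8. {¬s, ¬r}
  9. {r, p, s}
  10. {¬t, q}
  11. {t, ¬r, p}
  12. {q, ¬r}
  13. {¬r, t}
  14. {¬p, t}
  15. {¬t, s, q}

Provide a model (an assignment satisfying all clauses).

p=F  q=T  r=F  s=T  t=T

Try p = False.
  then s is forced to True.
  then t is forced to True.
  then r is forced to False.
  then q is forced to True.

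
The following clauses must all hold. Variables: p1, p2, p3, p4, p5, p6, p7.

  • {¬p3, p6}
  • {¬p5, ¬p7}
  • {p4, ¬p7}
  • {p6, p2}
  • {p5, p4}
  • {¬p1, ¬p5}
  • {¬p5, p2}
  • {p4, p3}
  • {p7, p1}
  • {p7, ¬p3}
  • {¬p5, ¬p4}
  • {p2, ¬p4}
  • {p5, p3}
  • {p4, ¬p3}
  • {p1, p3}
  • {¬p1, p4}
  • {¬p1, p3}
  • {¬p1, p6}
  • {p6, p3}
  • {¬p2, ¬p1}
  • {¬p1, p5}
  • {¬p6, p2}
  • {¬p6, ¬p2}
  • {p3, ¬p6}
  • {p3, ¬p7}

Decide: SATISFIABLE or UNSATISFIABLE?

UNSATISFIABLE

p3 = True:
  propagation gives p6=True, p7=True, p5=False, p4=True; an empty clause results — contradiction.
p3 = False:
  propagation gives p4=True, p5=False; an empty clause results — contradiction.
Every branch closes, so no satisfying assignment exists.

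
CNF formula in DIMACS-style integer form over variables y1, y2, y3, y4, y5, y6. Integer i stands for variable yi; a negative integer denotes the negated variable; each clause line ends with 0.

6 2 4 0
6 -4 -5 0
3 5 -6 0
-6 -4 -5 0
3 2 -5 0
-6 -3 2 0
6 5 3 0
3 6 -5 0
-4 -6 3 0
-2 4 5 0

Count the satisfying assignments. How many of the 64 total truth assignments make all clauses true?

12

Case analysis on y6 and y5:
  y6=1, y5=1: remaining (y1,y2,y3,y4) ∈ {(0,1,0,0); (0,1,1,0); (1,1,0,0); (1,1,1,0)} — 4.
  y6=1, y5=0: remaining (y1,y2,y3,y4) ∈ {(0,1,1,1); (1,1,1,1)} — 2.
  y6=0, y5=1: remaining (y1,y2,y3,y4) ∈ {(0,1,1,0); (1,1,1,0)} — 2.
  y6=0, y5=0: remaining (y1,y2,y3,y4) ∈ {(0,0,1,1); (0,1,1,1); (1,0,1,1); (1,1,1,1)} — 4.
Total: 4 + 2 + 2 + 4 = 12.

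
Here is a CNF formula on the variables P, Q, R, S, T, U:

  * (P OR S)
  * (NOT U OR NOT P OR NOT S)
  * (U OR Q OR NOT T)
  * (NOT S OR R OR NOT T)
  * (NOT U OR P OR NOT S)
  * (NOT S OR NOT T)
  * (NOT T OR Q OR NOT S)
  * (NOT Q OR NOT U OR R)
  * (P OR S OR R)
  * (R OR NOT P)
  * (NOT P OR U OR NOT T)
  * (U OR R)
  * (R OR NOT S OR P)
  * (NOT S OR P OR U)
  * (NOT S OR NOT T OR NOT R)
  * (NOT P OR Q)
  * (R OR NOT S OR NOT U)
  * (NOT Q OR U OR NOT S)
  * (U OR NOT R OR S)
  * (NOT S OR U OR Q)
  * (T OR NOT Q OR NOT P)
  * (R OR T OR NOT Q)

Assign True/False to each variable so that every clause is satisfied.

P=True, Q=True, R=True, S=False, T=True, U=True

Branch on P: take P = True.
  then R is forced to True.
  then Q is forced to True.
  then T is forced to True.
  then S is forced to False.
  then U is forced to True.
Check each clause:
  1. (P OR S) — P is true.
  2. (NOT U OR NOT S OR NOT P) — NOT S is true.
  3. (U OR Q OR NOT T) — Q is true.
  4. (NOT S OR R OR NOT T) — R is true.
  5. (NOT U OR NOT S OR P) — P is true.
  6. (NOT S OR NOT T) — NOT S is true.
  7. (Q OR NOT T OR NOT S) — Q is true.
  8. (NOT Q OR R OR NOT U) — R is true.
  9. (S OR R OR P) — P is true.
  10. (NOT P OR R) — R is true.
  11. (NOT P OR NOT T OR U) — U is true.
  12. (R OR U) — R is true.
  13. (P OR R OR NOT S) — P is true.
  14. (P OR U OR NOT S) — P is true.
  15. (NOT R OR NOT S OR NOT T) — NOT S is true.
  16. (NOT P OR Q) — Q is true.
  17. (R OR NOT U OR NOT S) — R is true.
  18. (NOT Q OR U OR NOT S) — NOT S is true.
  19. (S OR U OR NOT R) — U is true.
  20. (Q OR U OR NOT S) — Q is true.
  21. (NOT Q OR NOT P OR T) — T is true.
  22. (R OR T OR NOT Q) — R is true.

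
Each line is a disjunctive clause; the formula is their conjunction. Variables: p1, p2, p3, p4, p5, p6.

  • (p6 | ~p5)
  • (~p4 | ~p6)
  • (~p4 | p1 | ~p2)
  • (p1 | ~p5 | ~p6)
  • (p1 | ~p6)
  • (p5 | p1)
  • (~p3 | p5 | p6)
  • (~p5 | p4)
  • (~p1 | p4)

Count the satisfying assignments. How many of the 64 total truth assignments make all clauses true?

2

The models are:
  p1=T p2=F p3=F p4=T p5=F p6=F
  p1=T p2=T p3=F p4=T p5=F p6=F
That's 2 in total.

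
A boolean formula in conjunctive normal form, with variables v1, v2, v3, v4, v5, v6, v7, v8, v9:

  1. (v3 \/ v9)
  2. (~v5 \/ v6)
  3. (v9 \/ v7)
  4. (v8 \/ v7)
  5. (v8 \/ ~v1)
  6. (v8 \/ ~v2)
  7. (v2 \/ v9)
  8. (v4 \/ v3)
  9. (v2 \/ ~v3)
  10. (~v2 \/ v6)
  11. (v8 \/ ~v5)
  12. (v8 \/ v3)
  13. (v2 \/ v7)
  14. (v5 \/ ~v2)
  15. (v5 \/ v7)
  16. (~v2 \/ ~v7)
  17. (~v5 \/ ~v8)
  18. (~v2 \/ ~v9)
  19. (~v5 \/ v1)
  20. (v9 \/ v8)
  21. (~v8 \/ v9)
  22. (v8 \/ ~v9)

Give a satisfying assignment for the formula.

v1=True  v2=False  v3=False  v4=True  v5=False  v6=False  v7=True  v8=True  v9=True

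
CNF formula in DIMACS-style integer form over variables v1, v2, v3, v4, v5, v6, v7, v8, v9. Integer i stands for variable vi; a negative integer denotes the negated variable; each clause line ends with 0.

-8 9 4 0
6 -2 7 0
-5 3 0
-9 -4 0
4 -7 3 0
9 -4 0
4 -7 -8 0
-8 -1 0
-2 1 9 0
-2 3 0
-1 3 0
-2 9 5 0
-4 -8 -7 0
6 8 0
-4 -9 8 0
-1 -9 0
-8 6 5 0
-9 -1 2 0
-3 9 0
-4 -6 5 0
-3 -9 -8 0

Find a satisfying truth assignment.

v1 = False  v2 = False  v3 = False  v4 = False  v5 = False  v6 = True  v7 = False  v8 = True  v9 = True

Check each clause:
  1. {v4, v9, ¬v8} — v9 is true.
  2. {v6, ¬v2, v7} — v6 is true.
  3. {¬v5, v3} — ¬v5 is true.
  4. {¬v4, ¬v9} — ¬v4 is true.
  5. {v4, ¬v7, v3} — ¬v7 is true.
  6. {¬v4, v9} — v9 is true.
  7. {¬v8, ¬v7, v4} — ¬v7 is true.
  8. {¬v8, ¬v1} — ¬v1 is true.
  9. {v1, v9, ¬v2} — ¬v2 is true.
  10. {¬v2, v3} — ¬v2 is true.
  11. {¬v1, v3} — ¬v1 is true.
  12. {v5, ¬v2, v9} — v9 is true.
  13. {¬v7, ¬v4, ¬v8} — ¬v7 is true.
  14. {v6, v8} — v8 is true.
  15. {¬v9, v8, ¬v4} — v8 is true.
  16. {¬v9, ¬v1} — ¬v1 is true.
  17. {¬v8, v6, v5} — v6 is true.
  18. {¬v9, v2, ¬v1} — ¬v1 is true.
  19. {v9, ¬v3} — v9 is true.
  20. {v5, ¬v6, ¬v4} — ¬v4 is true.
  21. {¬v3, ¬v9, ¬v8} — ¬v3 is true.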